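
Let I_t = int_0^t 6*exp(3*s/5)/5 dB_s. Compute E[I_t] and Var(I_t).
E[I_t] = 0; Var(I_t) = 6*exp(6*t/5)/5 - 6/5

The Itô integral of a deterministic integrand f(s) has mean 0 because each increment f(s) * (B_{s+ds} - B_s) has mean 0. By the Itô isometry:
  Var( int_0^t f(s) dB_s ) = E[ (int_0^t f(s) dB_s)^2 ] = int_0^t f(s)^2 ds.
Here f(s) = 6*exp(3*s/5)/5, so f(s)^2 = 36*exp(6*s/5)/25. Integrate:
  int_0^t (36*exp(6*s/5)/25) ds = 6*exp(6*t/5)/5 - 6/5.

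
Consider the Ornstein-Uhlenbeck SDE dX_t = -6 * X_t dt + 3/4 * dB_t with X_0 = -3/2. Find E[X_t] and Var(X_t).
E[X_t] = -3*exp(-6*t)/2; Var(X_t) = 3/64 - 3*exp(-12*t)/64

The OU SDE dX = -theta X dt + sigma dB admits the integrating factor exp(theta t): d(exp(theta t) X_t) = sigma exp(theta t) dB_t. Integrating from 0 to t:
  X_t = x_0 * exp(-theta t) + sigma * int_0^t exp(-theta (t-s)) dB_s.
The Itô integral has mean 0 and (by the Itô isometry) variance sigma^2 * int_0^t exp(-2 theta (t - s)) ds = sigma^2 * (1 - exp(-2 theta t)) / (2 theta).
With theta = 6, sigma = 3/4, x_0 = -3/2:
  E[X_t] = -3/2 * exp(-6 t) = -3*exp(-6*t)/2
  Var(X_t) = (3/4)^2 * (1 - exp(-2*6 t)) / (2 * 6) = 3/64 - 3*exp(-12*t)/64.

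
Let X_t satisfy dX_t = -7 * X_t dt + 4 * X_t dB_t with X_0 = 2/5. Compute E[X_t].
E[X_t] = 2*exp(-7*t)/5

For GBM dX = mu X dt + sigma X dB with X_0 = x_0, apply Itô to Y = log X: dY = (mu - sigma^2/2) dt + sigma dB, so Y_t = log(x_0) + (mu - sigma^2/2) t + sigma B_t and hence X_t = x_0 * exp((mu - sigma^2/2) t + sigma B_t).
With mu = -7, sigma = 4, x_0 = 2/5, this gives:
  X_t = 2/5 * exp((-15) * t + (4) * B_t).
Since sigma*B_t ~ Normal(0, sigma^2 t), E[exp(sigma*B_t)] = exp(sigma^2 t / 2); so E[X_t] = x_0 * exp((mu - sigma^2/2) t) * exp(sigma^2 t / 2) = x_0 * exp(mu t) = 2*exp(-7*t)/5.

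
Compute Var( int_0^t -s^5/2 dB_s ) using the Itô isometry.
Var = t^11/44

The Itô integral of a deterministic integrand f(s) has mean 0 because each increment f(s) * (B_{s+ds} - B_s) has mean 0. By the Itô isometry:
  Var( int_0^t f(s) dB_s ) = E[ (int_0^t f(s) dB_s)^2 ] = int_0^t f(s)^2 ds.
Here f(s) = -s^5/2, so f(s)^2 = s^10/4. Integrate:
  int_0^t (s^10/4) ds = t^11/44.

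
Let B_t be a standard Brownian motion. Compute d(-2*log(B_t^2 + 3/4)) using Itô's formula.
d(-2*log(B_t^2 + 3/4)) = (8*(4*B_t^2 - 3)/(4*B_t^2 + 3)^2) dt + (-16*B_t/(4*B_t^2 + 3)) dB_t

Itô's formula for f(B_t) gives d f(B_t) = f'(B_t) dB_t + (1/2) f''(B_t) dt. Compute derivatives of f(x) = -2*log(x^2 + 3/4):
  f'(x)  = -16*x/(4*x^2 + 3)
  f''(x) = 16*(4*x^2 - 3)/(4*x^2 + 3)^2
Substitute x = B_t and multiply the f'' term by 1/2:
  drift     = (1/2) * (16*(4*x^2 - 3)/(4*x^2 + 3)^2) evaluated at B_t = 8*(4*B_t^2 - 3)/(4*B_t^2 + 3)^2
  diffusion = (-16*x/(4*x^2 + 3)) evaluated at B_t = -16*B_t/(4*B_t^2 + 3)
Therefore d(-2*log(B_t^2 + 3/4)) = (8*(4*B_t^2 - 3)/(4*B_t^2 + 3)^2) dt + (-16*B_t/(4*B_t^2 + 3)) dB_t.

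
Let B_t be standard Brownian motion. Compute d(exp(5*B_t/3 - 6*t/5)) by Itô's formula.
d(exp(5*B_t/3 - 6*t/5)) = (17*exp(5*B_t/3 - 6*t/5)/90) dt + (5*exp(5*B_t/3 - 6*t/5)/3) dB_t

Itô's formula for f(t, x): d f(t, B_t) = (f_t + (1/2) f_xx) dt + f_x dB_t. Compute partials of f(t, x) = exp(-6*t/5 + 5*x/3):
  f_t(t,x)  = -6*exp(-6*t/5 + 5*x/3)/5
  f_x(t,x)  = 5*exp(-6*t/5 + 5*x/3)/3
  f_xx(t,x) = 25*exp(-6*t/5 + 5*x/3)/9
Assemble drift = f_t + (1/2) f_xx = 17*exp(-6*t/5 + 5*x/3)/90 and diffusion = f_x = 5*exp(-6*t/5 + 5*x/3)/3. Substituting x = B_t:
  d(exp(5*B_t/3 - 6*t/5)) = (17*exp(5*B_t/3 - 6*t/5)/90) dt + (5*exp(5*B_t/3 - 6*t/5)/3) dB_t.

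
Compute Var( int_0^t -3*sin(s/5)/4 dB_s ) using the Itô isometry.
Var = 9*t/32 - 45*sin(2*t/5)/64

The Itô integral of a deterministic integrand f(s) has mean 0 because each increment f(s) * (B_{s+ds} - B_s) has mean 0. By the Itô isometry:
  Var( int_0^t f(s) dB_s ) = E[ (int_0^t f(s) dB_s)^2 ] = int_0^t f(s)^2 ds.
Here f(s) = -3*sin(s/5)/4, so f(s)^2 = 9*sin(s/5)^2/16. Integrate:
  int_0^t (9*sin(s/5)^2/16) ds = 9*t/32 - 45*sin(2*t/5)/64.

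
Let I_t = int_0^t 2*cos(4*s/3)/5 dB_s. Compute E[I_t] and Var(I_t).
E[I_t] = 0; Var(I_t) = 2*t/25 + 3*sin(4*t/3)*cos(4*t/3)/50

The Itô integral of a deterministic integrand f(s) has mean 0 because each increment f(s) * (B_{s+ds} - B_s) has mean 0. By the Itô isometry:
  Var( int_0^t f(s) dB_s ) = E[ (int_0^t f(s) dB_s)^2 ] = int_0^t f(s)^2 ds.
Here f(s) = 2*cos(4*s/3)/5, so f(s)^2 = 4*cos(4*s/3)^2/25. Integrate:
  int_0^t (4*cos(4*s/3)^2/25) ds = 2*t/25 + 3*sin(4*t/3)*cos(4*t/3)/50.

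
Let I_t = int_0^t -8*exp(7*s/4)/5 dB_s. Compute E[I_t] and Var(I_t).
E[I_t] = 0; Var(I_t) = 128*exp(7*t/2)/175 - 128/175

The Itô integral of a deterministic integrand f(s) has mean 0 because each increment f(s) * (B_{s+ds} - B_s) has mean 0. By the Itô isometry:
  Var( int_0^t f(s) dB_s ) = E[ (int_0^t f(s) dB_s)^2 ] = int_0^t f(s)^2 ds.
Here f(s) = -8*exp(7*s/4)/5, so f(s)^2 = 64*exp(7*s/2)/25. Integrate:
  int_0^t (64*exp(7*s/2)/25) ds = 128*exp(7*t/2)/175 - 128/175.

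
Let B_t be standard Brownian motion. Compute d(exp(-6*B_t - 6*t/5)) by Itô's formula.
d(exp(-6*B_t - 6*t/5)) = (84*exp(-6*B_t - 6*t/5)/5) dt + (-6*exp(-6*B_t - 6*t/5)) dB_t

Itô's formula for f(t, x): d f(t, B_t) = (f_t + (1/2) f_xx) dt + f_x dB_t. Compute partials of f(t, x) = exp(-6*t/5 - 6*x):
  f_t(t,x)  = -6*exp(-6*t/5 - 6*x)/5
  f_x(t,x)  = -6*exp(-6*t/5 - 6*x)
  f_xx(t,x) = 36*exp(-6*t/5 - 6*x)
Assemble drift = f_t + (1/2) f_xx = 84*exp(-6*t/5 - 6*x)/5 and diffusion = f_x = -6*exp(-6*t/5 - 6*x). Substituting x = B_t:
  d(exp(-6*B_t - 6*t/5)) = (84*exp(-6*B_t - 6*t/5)/5) dt + (-6*exp(-6*B_t - 6*t/5)) dB_t.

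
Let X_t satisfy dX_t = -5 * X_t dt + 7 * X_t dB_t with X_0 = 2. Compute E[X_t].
E[X_t] = 2*exp(-5*t)

For GBM dX = mu X dt + sigma X dB with X_0 = x_0, apply Itô to Y = log X: dY = (mu - sigma^2/2) dt + sigma dB, so Y_t = log(x_0) + (mu - sigma^2/2) t + sigma B_t and hence X_t = x_0 * exp((mu - sigma^2/2) t + sigma B_t).
With mu = -5, sigma = 7, x_0 = 2, this gives:
  X_t = 2 * exp((-59/2) * t + (7) * B_t).
Since sigma*B_t ~ Normal(0, sigma^2 t), E[exp(sigma*B_t)] = exp(sigma^2 t / 2); so E[X_t] = x_0 * exp((mu - sigma^2/2) t) * exp(sigma^2 t / 2) = x_0 * exp(mu t) = 2*exp(-5*t).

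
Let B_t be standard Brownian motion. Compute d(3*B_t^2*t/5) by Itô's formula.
d(3*B_t^2*t/5) = (3*B_t^2/5 + 3*t/5) dt + (6*B_t*t/5) dB_t

Itô's formula for f(t, x): d f(t, B_t) = (f_t + (1/2) f_xx) dt + f_x dB_t. Compute partials of f(t, x) = 3*t*x^2/5:
  f_t(t,x)  = 3*x^2/5
  f_x(t,x)  = 6*t*x/5
  f_xx(t,x) = 6*t/5
Assemble drift = f_t + (1/2) f_xx = 3*t/5 + 3*x^2/5 and diffusion = f_x = 6*t*x/5. Substituting x = B_t:
  d(3*B_t^2*t/5) = (3*B_t^2/5 + 3*t/5) dt + (6*B_t*t/5) dB_t.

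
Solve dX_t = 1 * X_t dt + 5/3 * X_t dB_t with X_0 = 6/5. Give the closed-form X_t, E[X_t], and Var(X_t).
X_t = 6/5 * exp((-7/18) t + (5/3) B_t); E[X_t] = 6*exp(t)/5; Var(X_t) = 36*(exp(25*t/9) - 1)*exp(2*t)/25

For GBM dX = mu X dt + sigma X dB with X_0 = x_0, apply Itô to Y = log X: dY = (mu - sigma^2/2) dt + sigma dB, so Y_t = log(x_0) + (mu - sigma^2/2) t + sigma B_t and hence X_t = x_0 * exp((mu - sigma^2/2) t + sigma B_t).
With mu = 1, sigma = 5/3, x_0 = 6/5, this gives:
  X_t = 6/5 * exp((-7/18) * t + (5/3) * B_t).
Since sigma*B_t ~ Normal(0, sigma^2 t), E[exp(sigma*B_t)] = exp(sigma^2 t / 2); so E[X_t] = x_0 * exp((mu - sigma^2/2) t) * exp(sigma^2 t / 2) = x_0 * exp(mu t) = 6*exp(t)/5.
Var(X_t) = E[X_t^2] - (E[X_t])^2 = x_0^2 * exp(2 mu t) * (exp(sigma^2 t) - 1) = 36*(exp(25*t/9) - 1)*exp(2*t)/25.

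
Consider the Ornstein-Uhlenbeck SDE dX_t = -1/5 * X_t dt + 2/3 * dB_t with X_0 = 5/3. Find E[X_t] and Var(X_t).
E[X_t] = 5*exp(-t/5)/3; Var(X_t) = 10/9 - 10*exp(-2*t/5)/9

The OU SDE dX = -theta X dt + sigma dB admits the integrating factor exp(theta t): d(exp(theta t) X_t) = sigma exp(theta t) dB_t. Integrating from 0 to t:
  X_t = x_0 * exp(-theta t) + sigma * int_0^t exp(-theta (t-s)) dB_s.
The Itô integral has mean 0 and (by the Itô isometry) variance sigma^2 * int_0^t exp(-2 theta (t - s)) ds = sigma^2 * (1 - exp(-2 theta t)) / (2 theta).
With theta = 1/5, sigma = 2/3, x_0 = 5/3:
  E[X_t] = 5/3 * exp(-1/5 t) = 5*exp(-t/5)/3
  Var(X_t) = (2/3)^2 * (1 - exp(-2*1/5 t)) / (2 * 1/5) = 10/9 - 10*exp(-2*t/5)/9.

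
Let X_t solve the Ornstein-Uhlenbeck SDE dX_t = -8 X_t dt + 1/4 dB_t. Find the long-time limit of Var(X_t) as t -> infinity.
lim Var(X_t) = 1/256

The OU SDE dX = -theta X dt + sigma dB admits the integrating factor exp(theta t): d(exp(theta t) X_t) = sigma exp(theta t) dB_t. Integrating from 0 to t gives X_t = x_0 * exp(-theta t) + sigma * int_0^t exp(-theta (t-s)) dB_s for any initial x_0. The Itô integral has variance (by the Itô isometry) sigma^2 * int_0^t exp(-2 theta (t - s)) ds = sigma^2 * (1 - exp(-2 theta t)) / (2 theta), independent of x_0.
With theta = 8, sigma = 1/4:
  Var(X_t) = (1/4)^2 * (1 - exp(-2*8 t)) / (2 * 8) = 1/256 - exp(-16*t)/256.
As t -> infinity, exp(-2*8 t) -> 0, so the stationary variance is sigma^2 / (2 theta) = 1/256.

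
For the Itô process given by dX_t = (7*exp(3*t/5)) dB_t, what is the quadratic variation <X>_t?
<X>_t = 245*exp(6*t/5)/6 - 245/6

For an Itô process dX_t = a(t) dt + b(t) dB_t, the quadratic variation is <X>_t = int_0^t b(s)^2 ds (the drift term does not contribute). Here b(s) = 7*exp(3*s/5), so
  b(s)^2 = 49*exp(6*s/5).
Integrating from 0 to t:
  <X>_t = int_0^t (49*exp(6*s/5)) ds = 245*exp(6*t/5)/6 - 245/6.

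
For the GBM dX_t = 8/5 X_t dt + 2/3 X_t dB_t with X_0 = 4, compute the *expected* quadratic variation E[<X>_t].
E[<X>_t] = 80*exp(164*t/45)/41 - 80/41

<X>_t = int_0^t ((2/3) * X_s)^2 ds. Taking expectation inside the integral: E[<X>_t] = (2/3)^2 * int_0^t E[X_s^2] ds. For GBM, E[X_s^2] = x_0^2 * exp((2 mu + sigma^2) s). Integrating:
  E[<X>_t] = (2/3)^2 * 4^2 * (exp((2*(8/5) + (2/3)^2) t) - 1) / (2*(8/5) + (2/3)^2)
           = (2/3)^2 * 4^2 * (exp((164/45) t) - 1) / (164/45) = 80*exp(164*t/45)/41 - 80/41.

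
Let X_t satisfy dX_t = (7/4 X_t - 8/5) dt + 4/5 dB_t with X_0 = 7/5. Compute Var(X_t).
Var(X_t) = 32*exp(7*t/2)/175 - 32/175

The variance V(t) = Var(X_t) satisfies V'(t) = 2 a V(t) + c^2 with V(0) = 0 (drift coefficient is linear in X, diffusion is constant). With a = 7/4, c = 4/5, the solution is
  V(t) = (c^2 / (2 a)) * (exp(2 a t) - 1)
       = ((4/5)^2 / (2*(7/4))) * (exp((7/2) t) - 1)
       = 32*exp(7*t/2)/175 - 32/175.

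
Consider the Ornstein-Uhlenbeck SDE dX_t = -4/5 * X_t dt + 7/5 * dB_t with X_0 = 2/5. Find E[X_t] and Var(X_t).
E[X_t] = 2*exp(-4*t/5)/5; Var(X_t) = 49/40 - 49*exp(-8*t/5)/40

The OU SDE dX = -theta X dt + sigma dB admits the integrating factor exp(theta t): d(exp(theta t) X_t) = sigma exp(theta t) dB_t. Integrating from 0 to t:
  X_t = x_0 * exp(-theta t) + sigma * int_0^t exp(-theta (t-s)) dB_s.
The Itô integral has mean 0 and (by the Itô isometry) variance sigma^2 * int_0^t exp(-2 theta (t - s)) ds = sigma^2 * (1 - exp(-2 theta t)) / (2 theta).
With theta = 4/5, sigma = 7/5, x_0 = 2/5:
  E[X_t] = 2/5 * exp(-4/5 t) = 2*exp(-4*t/5)/5
  Var(X_t) = (7/5)^2 * (1 - exp(-2*4/5 t)) / (2 * 4/5) = 49/40 - 49*exp(-8*t/5)/40.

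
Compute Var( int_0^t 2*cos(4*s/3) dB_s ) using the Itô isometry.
Var = 2*t + 3*sin(4*t/3)*cos(4*t/3)/2

The Itô integral of a deterministic integrand f(s) has mean 0 because each increment f(s) * (B_{s+ds} - B_s) has mean 0. By the Itô isometry:
  Var( int_0^t f(s) dB_s ) = E[ (int_0^t f(s) dB_s)^2 ] = int_0^t f(s)^2 ds.
Here f(s) = 2*cos(4*s/3), so f(s)^2 = 4*cos(4*s/3)^2. Integrate:
  int_0^t (4*cos(4*s/3)^2) ds = 2*t + 3*sin(4*t/3)*cos(4*t/3)/2.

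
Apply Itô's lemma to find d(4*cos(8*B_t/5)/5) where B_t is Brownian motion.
d(4*cos(8*B_t/5)/5) = (-128*cos(8*B_t/5)/125) dt + (-32*sin(8*B_t/5)/25) dB_t

Itô's formula for f(B_t) gives d f(B_t) = f'(B_t) dB_t + (1/2) f''(B_t) dt. Compute derivatives of f(x) = 4*cos(8*x/5)/5:
  f'(x)  = -32*sin(8*x/5)/25
  f''(x) = -256*cos(8*x/5)/125
Substitute x = B_t and multiply the f'' term by 1/2:
  drift     = (1/2) * (-256*cos(8*x/5)/125) evaluated at B_t = -128*cos(8*B_t/5)/125
  diffusion = (-32*sin(8*x/5)/25) evaluated at B_t = -32*sin(8*B_t/5)/25
Therefore d(4*cos(8*B_t/5)/5) = (-128*cos(8*B_t/5)/125) dt + (-32*sin(8*B_t/5)/25) dB_t.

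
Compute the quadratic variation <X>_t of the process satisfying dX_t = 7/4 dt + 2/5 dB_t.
<X>_t = 4*t/25

For an Itô process dX_t = a(t) dt + b(t) dB_t, the quadratic variation is <X>_t = int_0^t b(s)^2 ds (the drift term does not contribute). Here b(s) = 2/5, so
  b(s)^2 = 4/25.
Integrating from 0 to t:
  <X>_t = int_0^t (4/25) ds = 4*t/25.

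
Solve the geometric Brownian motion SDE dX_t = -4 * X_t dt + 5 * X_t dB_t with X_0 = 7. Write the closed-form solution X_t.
X_t = 7 * exp((-33/2) * t + (5) * B_t)

For GBM dX = mu X dt + sigma X dB with X_0 = x_0, apply Itô to Y = log X: dY = (mu - sigma^2/2) dt + sigma dB, so Y_t = log(x_0) + (mu - sigma^2/2) t + sigma B_t and hence X_t = x_0 * exp((mu - sigma^2/2) t + sigma B_t).
With mu = -4, sigma = 5, x_0 = 7, this gives:
  X_t = 7 * exp((-33/2) * t + (5) * B_t).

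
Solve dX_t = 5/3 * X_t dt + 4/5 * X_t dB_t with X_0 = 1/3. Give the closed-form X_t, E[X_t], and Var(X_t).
X_t = 1/3 * exp((101/75) t + (4/5) B_t); E[X_t] = exp(5*t/3)/3; Var(X_t) = (exp(16*t/25) - 1)*exp(10*t/3)/9

For GBM dX = mu X dt + sigma X dB with X_0 = x_0, apply Itô to Y = log X: dY = (mu - sigma^2/2) dt + sigma dB, so Y_t = log(x_0) + (mu - sigma^2/2) t + sigma B_t and hence X_t = x_0 * exp((mu - sigma^2/2) t + sigma B_t).
With mu = 5/3, sigma = 4/5, x_0 = 1/3, this gives:
  X_t = 1/3 * exp((101/75) * t + (4/5) * B_t).
Since sigma*B_t ~ Normal(0, sigma^2 t), E[exp(sigma*B_t)] = exp(sigma^2 t / 2); so E[X_t] = x_0 * exp((mu - sigma^2/2) t) * exp(sigma^2 t / 2) = x_0 * exp(mu t) = exp(5*t/3)/3.
Var(X_t) = E[X_t^2] - (E[X_t])^2 = x_0^2 * exp(2 mu t) * (exp(sigma^2 t) - 1) = (exp(16*t/25) - 1)*exp(10*t/3)/9.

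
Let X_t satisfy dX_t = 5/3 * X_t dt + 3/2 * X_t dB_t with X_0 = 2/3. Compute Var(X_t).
Var(X_t) = 4*(exp(9*t/4) - 1)*exp(10*t/3)/9

For GBM dX = mu X dt + sigma X dB with X_0 = x_0, apply Itô to Y = log X: dY = (mu - sigma^2/2) dt + sigma dB, so Y_t = log(x_0) + (mu - sigma^2/2) t + sigma B_t and hence X_t = x_0 * exp((mu - sigma^2/2) t + sigma B_t).
With mu = 5/3, sigma = 3/2, x_0 = 2/3, this gives:
  X_t = 2/3 * exp((13/24) * t + (3/2) * B_t).
Since sigma*B_t ~ Normal(0, sigma^2 t), E[exp(sigma*B_t)] = exp(sigma^2 t / 2); so E[X_t] = x_0 * exp((mu - sigma^2/2) t) * exp(sigma^2 t / 2) = x_0 * exp(mu t) = 2*exp(5*t/3)/3.
Var(X_t) = E[X_t^2] - (E[X_t])^2 = x_0^2 * exp(2 mu t) * (exp(sigma^2 t) - 1) = 4*(exp(9*t/4) - 1)*exp(10*t/3)/9.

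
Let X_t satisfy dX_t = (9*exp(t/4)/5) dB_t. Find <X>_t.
<X>_t = 162*exp(t/2)/25 - 162/25

For an Itô process dX_t = a(t) dt + b(t) dB_t, the quadratic variation is <X>_t = int_0^t b(s)^2 ds (the drift term does not contribute). Here b(s) = 9*exp(s/4)/5, so
  b(s)^2 = 81*exp(s/2)/25.
Integrating from 0 to t:
  <X>_t = int_0^t (81*exp(s/2)/25) ds = 162*exp(t/2)/25 - 162/25.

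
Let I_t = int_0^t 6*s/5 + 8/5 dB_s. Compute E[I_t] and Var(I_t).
E[I_t] = 0; Var(I_t) = 4*t*(3*t^2 + 12*t + 16)/25

The Itô integral of a deterministic integrand f(s) has mean 0 because each increment f(s) * (B_{s+ds} - B_s) has mean 0. By the Itô isometry:
  Var( int_0^t f(s) dB_s ) = E[ (int_0^t f(s) dB_s)^2 ] = int_0^t f(s)^2 ds.
Here f(s) = 6*s/5 + 8/5, so f(s)^2 = 4*(3*s + 4)^2/25. Integrate:
  int_0^t (4*(3*s + 4)^2/25) ds = 4*t*(3*t^2 + 12*t + 16)/25.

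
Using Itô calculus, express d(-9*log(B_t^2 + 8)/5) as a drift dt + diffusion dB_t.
d(-9*log(B_t^2 + 8)/5) = (9*(B_t^2 - 8)/(5*(B_t^2 + 8)^2)) dt + (-18*B_t/(5*B_t^2 + 40)) dB_t

Itô's formula for f(B_t) gives d f(B_t) = f'(B_t) dB_t + (1/2) f''(B_t) dt. Compute derivatives of f(x) = -9*log(x^2 + 8)/5:
  f'(x)  = -18*x/(5*x^2 + 40)
  f''(x) = 18*(x^2 - 8)/(5*(x^2 + 8)^2)
Substitute x = B_t and multiply the f'' term by 1/2:
  drift     = (1/2) * (18*(x^2 - 8)/(5*(x^2 + 8)^2)) evaluated at B_t = 9*(B_t^2 - 8)/(5*(B_t^2 + 8)^2)
  diffusion = (-18*x/(5*x^2 + 40)) evaluated at B_t = -18*B_t/(5*B_t^2 + 40)
Therefore d(-9*log(B_t^2 + 8)/5) = (9*(B_t^2 - 8)/(5*(B_t^2 + 8)^2)) dt + (-18*B_t/(5*B_t^2 + 40)) dB_t.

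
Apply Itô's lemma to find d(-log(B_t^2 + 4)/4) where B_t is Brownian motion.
d(-log(B_t^2 + 4)/4) = ((B_t^2 - 4)/(4*(B_t^2 + 4)^2)) dt + (-B_t/(2*B_t^2 + 8)) dB_t

Itô's formula for f(B_t) gives d f(B_t) = f'(B_t) dB_t + (1/2) f''(B_t) dt. Compute derivatives of f(x) = -log(x^2 + 4)/4:
  f'(x)  = -x/(2*x^2 + 8)
  f''(x) = (x^2 - 4)/(2*(x^2 + 4)^2)
Substitute x = B_t and multiply the f'' term by 1/2:
  drift     = (1/2) * ((x^2 - 4)/(2*(x^2 + 4)^2)) evaluated at B_t = (B_t^2 - 4)/(4*(B_t^2 + 4)^2)
  diffusion = (-x/(2*x^2 + 8)) evaluated at B_t = -B_t/(2*B_t^2 + 8)
Therefore d(-log(B_t^2 + 4)/4) = ((B_t^2 - 4)/(4*(B_t^2 + 4)^2)) dt + (-B_t/(2*B_t^2 + 8)) dB_t.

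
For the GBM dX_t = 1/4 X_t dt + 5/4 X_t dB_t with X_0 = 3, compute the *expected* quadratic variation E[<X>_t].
E[<X>_t] = 75*exp(33*t/16)/11 - 75/11

<X>_t = int_0^t ((5/4) * X_s)^2 ds. Taking expectation inside the integral: E[<X>_t] = (5/4)^2 * int_0^t E[X_s^2] ds. For GBM, E[X_s^2] = x_0^2 * exp((2 mu + sigma^2) s). Integrating:
  E[<X>_t] = (5/4)^2 * 3^2 * (exp((2*(1/4) + (5/4)^2) t) - 1) / (2*(1/4) + (5/4)^2)
           = (5/4)^2 * 3^2 * (exp((33/16) t) - 1) / (33/16) = 75*exp(33*t/16)/11 - 75/11.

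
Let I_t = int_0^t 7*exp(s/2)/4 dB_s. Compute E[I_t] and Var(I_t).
E[I_t] = 0; Var(I_t) = 49*exp(t)/16 - 49/16

The Itô integral of a deterministic integrand f(s) has mean 0 because each increment f(s) * (B_{s+ds} - B_s) has mean 0. By the Itô isometry:
  Var( int_0^t f(s) dB_s ) = E[ (int_0^t f(s) dB_s)^2 ] = int_0^t f(s)^2 ds.
Here f(s) = 7*exp(s/2)/4, so f(s)^2 = 49*exp(s)/16. Integrate:
  int_0^t (49*exp(s)/16) ds = 49*exp(t)/16 - 49/16.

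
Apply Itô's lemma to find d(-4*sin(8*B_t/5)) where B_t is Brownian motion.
d(-4*sin(8*B_t/5)) = (128*sin(8*B_t/5)/25) dt + (-32*cos(8*B_t/5)/5) dB_t

Itô's formula for f(B_t) gives d f(B_t) = f'(B_t) dB_t + (1/2) f''(B_t) dt. Compute derivatives of f(x) = -4*sin(8*x/5):
  f'(x)  = -32*cos(8*x/5)/5
  f''(x) = 256*sin(8*x/5)/25
Substitute x = B_t and multiply the f'' term by 1/2:
  drift     = (1/2) * (256*sin(8*x/5)/25) evaluated at B_t = 128*sin(8*B_t/5)/25
  diffusion = (-32*cos(8*x/5)/5) evaluated at B_t = -32*cos(8*B_t/5)/5
Therefore d(-4*sin(8*B_t/5)) = (128*sin(8*B_t/5)/25) dt + (-32*cos(8*B_t/5)/5) dB_t.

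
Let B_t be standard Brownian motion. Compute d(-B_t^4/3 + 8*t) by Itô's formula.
d(-B_t^4/3 + 8*t) = (8 - 2*B_t^2) dt + (-4*B_t^3/3) dB_t

Itô's formula for f(t, x): d f(t, B_t) = (f_t + (1/2) f_xx) dt + f_x dB_t. Compute partials of f(t, x) = 8*t - x^4/3:
  f_t(t,x)  = 8
  f_x(t,x)  = -4*x^3/3
  f_xx(t,x) = -4*x^2
Assemble drift = f_t + (1/2) f_xx = 8 - 2*x^2 and diffusion = f_x = -4*x^3/3. Substituting x = B_t:
  d(-B_t^4/3 + 8*t) = (8 - 2*B_t^2) dt + (-4*B_t^3/3) dB_t.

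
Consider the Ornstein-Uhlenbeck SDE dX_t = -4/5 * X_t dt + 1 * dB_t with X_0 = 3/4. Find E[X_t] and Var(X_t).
E[X_t] = 3*exp(-4*t/5)/4; Var(X_t) = 5/8 - 5*exp(-8*t/5)/8

The OU SDE dX = -theta X dt + sigma dB admits the integrating factor exp(theta t): d(exp(theta t) X_t) = sigma exp(theta t) dB_t. Integrating from 0 to t:
  X_t = x_0 * exp(-theta t) + sigma * int_0^t exp(-theta (t-s)) dB_s.
The Itô integral has mean 0 and (by the Itô isometry) variance sigma^2 * int_0^t exp(-2 theta (t - s)) ds = sigma^2 * (1 - exp(-2 theta t)) / (2 theta).
With theta = 4/5, sigma = 1, x_0 = 3/4:
  E[X_t] = 3/4 * exp(-4/5 t) = 3*exp(-4*t/5)/4
  Var(X_t) = (1)^2 * (1 - exp(-2*4/5 t)) / (2 * 4/5) = 5/8 - 5*exp(-8*t/5)/8.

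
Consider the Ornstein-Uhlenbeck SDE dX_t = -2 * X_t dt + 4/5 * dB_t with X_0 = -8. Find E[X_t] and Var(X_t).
E[X_t] = -8*exp(-2*t); Var(X_t) = 4/25 - 4*exp(-4*t)/25

The OU SDE dX = -theta X dt + sigma dB admits the integrating factor exp(theta t): d(exp(theta t) X_t) = sigma exp(theta t) dB_t. Integrating from 0 to t:
  X_t = x_0 * exp(-theta t) + sigma * int_0^t exp(-theta (t-s)) dB_s.
The Itô integral has mean 0 and (by the Itô isometry) variance sigma^2 * int_0^t exp(-2 theta (t - s)) ds = sigma^2 * (1 - exp(-2 theta t)) / (2 theta).
With theta = 2, sigma = 4/5, x_0 = -8:
  E[X_t] = -8 * exp(-2 t) = -8*exp(-2*t)
  Var(X_t) = (4/5)^2 * (1 - exp(-2*2 t)) / (2 * 2) = 4/25 - 4*exp(-4*t)/25.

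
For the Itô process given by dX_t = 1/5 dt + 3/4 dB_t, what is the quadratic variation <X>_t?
<X>_t = 9*t/16

For an Itô process dX_t = a(t) dt + b(t) dB_t, the quadratic variation is <X>_t = int_0^t b(s)^2 ds (the drift term does not contribute). Here b(s) = 3/4, so
  b(s)^2 = 9/16.
Integrating from 0 to t:
  <X>_t = int_0^t (9/16) ds = 9*t/16.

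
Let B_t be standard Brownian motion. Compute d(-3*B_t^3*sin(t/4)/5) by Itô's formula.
d(-3*B_t^3*sin(t/4)/5) = (-3*B_t*(B_t^2*cos(t/4) + 12*sin(t/4))/20) dt + (-9*B_t^2*sin(t/4)/5) dB_t

Itô's formula for f(t, x): d f(t, B_t) = (f_t + (1/2) f_xx) dt + f_x dB_t. Compute partials of f(t, x) = -3*x^3*sin(t/4)/5:
  f_t(t,x)  = -3*x^3*cos(t/4)/20
  f_x(t,x)  = -9*x^2*sin(t/4)/5
  f_xx(t,x) = -18*x*sin(t/4)/5
Assemble drift = f_t + (1/2) f_xx = -3*x*(x^2*cos(t/4) + 12*sin(t/4))/20 and diffusion = f_x = -9*x^2*sin(t/4)/5. Substituting x = B_t:
  d(-3*B_t^3*sin(t/4)/5) = (-3*B_t*(B_t^2*cos(t/4) + 12*sin(t/4))/20) dt + (-9*B_t^2*sin(t/4)/5) dB_t.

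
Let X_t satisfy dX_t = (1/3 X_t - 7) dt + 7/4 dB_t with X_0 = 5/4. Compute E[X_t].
E[X_t] = 21 - 79*exp(t/3)/4

Taking expectations and using E[dB_t] = 0, the mean m(t) = E[X_t] satisfies the ODE m'(t) = a m(t) + b with m(0) = x_0. With a = 1/3, b = -7, x_0 = 5/4, the solution is
  m(t) = x_0 * exp(a t) + (b/a) * (exp(a t) - 1)
       = (5/4) * exp((1/3) t) + ((-7)/(1/3)) * (exp((1/3) t) - 1)
       = 21 - 79*exp(t/3)/4.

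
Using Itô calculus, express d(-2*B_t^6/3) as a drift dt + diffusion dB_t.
d(-2*B_t^6/3) = (-10*B_t^4) dt + (-4*B_t^5) dB_t

Itô's formula for f(B_t) gives d f(B_t) = f'(B_t) dB_t + (1/2) f''(B_t) dt. Compute derivatives of f(x) = -2*x^6/3:
  f'(x)  = -4*x^5
  f''(x) = -20*x^4
Substitute x = B_t and multiply the f'' term by 1/2:
  drift     = (1/2) * (-20*x^4) evaluated at B_t = -10*B_t^4
  diffusion = (-4*x^5) evaluated at B_t = -4*B_t^5
Therefore d(-2*B_t^6/3) = (-10*B_t^4) dt + (-4*B_t^5) dB_t.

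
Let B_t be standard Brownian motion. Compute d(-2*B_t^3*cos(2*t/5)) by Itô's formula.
d(-2*B_t^3*cos(2*t/5)) = (4*B_t^3*sin(2*t/5)/5 - 6*B_t*cos(2*t/5)) dt + (-6*B_t^2*cos(2*t/5)) dB_t

Itô's formula for f(t, x): d f(t, B_t) = (f_t + (1/2) f_xx) dt + f_x dB_t. Compute partials of f(t, x) = -2*x^3*cos(2*t/5):
  f_t(t,x)  = 4*x^3*sin(2*t/5)/5
  f_x(t,x)  = -6*x^2*cos(2*t/5)
  f_xx(t,x) = -12*x*cos(2*t/5)
Assemble drift = f_t + (1/2) f_xx = 4*x^3*sin(2*t/5)/5 - 6*x*cos(2*t/5) and diffusion = f_x = -6*x^2*cos(2*t/5). Substituting x = B_t:
  d(-2*B_t^3*cos(2*t/5)) = (4*B_t^3*sin(2*t/5)/5 - 6*B_t*cos(2*t/5)) dt + (-6*B_t^2*cos(2*t/5)) dB_t.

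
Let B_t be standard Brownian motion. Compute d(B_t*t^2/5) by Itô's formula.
d(B_t*t^2/5) = (2*B_t*t/5) dt + (t^2/5) dB_t

Itô's formula for f(t, x): d f(t, B_t) = (f_t + (1/2) f_xx) dt + f_x dB_t. Compute partials of f(t, x) = t^2*x/5:
  f_t(t,x)  = 2*t*x/5
  f_x(t,x)  = t^2/5
  f_xx(t,x) = 0
Assemble drift = f_t + (1/2) f_xx = 2*t*x/5 and diffusion = f_x = t^2/5. Substituting x = B_t:
  d(B_t*t^2/5) = (2*B_t*t/5) dt + (t^2/5) dB_t.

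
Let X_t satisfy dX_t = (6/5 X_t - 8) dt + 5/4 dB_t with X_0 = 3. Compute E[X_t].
E[X_t] = 20/3 - 11*exp(6*t/5)/3

Taking expectations and using E[dB_t] = 0, the mean m(t) = E[X_t] satisfies the ODE m'(t) = a m(t) + b with m(0) = x_0. With a = 6/5, b = -8, x_0 = 3, the solution is
  m(t) = x_0 * exp(a t) + (b/a) * (exp(a t) - 1)
       = 3 * exp((6/5) t) + ((-8)/(6/5)) * (exp((6/5) t) - 1)
       = 20/3 - 11*exp(6*t/5)/3.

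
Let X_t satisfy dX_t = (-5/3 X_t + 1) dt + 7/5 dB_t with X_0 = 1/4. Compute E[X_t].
E[X_t] = 3/5 - 7*exp(-5*t/3)/20

Taking expectations and using E[dB_t] = 0, the mean m(t) = E[X_t] satisfies the ODE m'(t) = a m(t) + b with m(0) = x_0. With a = -5/3, b = 1, x_0 = 1/4, the solution is
  m(t) = x_0 * exp(a t) + (b/a) * (exp(a t) - 1)
       = (1/4) * exp((-5/3) t) + (1/(-5/3)) * (exp((-5/3) t) - 1)
       = 3/5 - 7*exp(-5*t/3)/20.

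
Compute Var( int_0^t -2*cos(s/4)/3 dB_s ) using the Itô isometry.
Var = 2*t/9 + 4*sin(t/2)/9

The Itô integral of a deterministic integrand f(s) has mean 0 because each increment f(s) * (B_{s+ds} - B_s) has mean 0. By the Itô isometry:
  Var( int_0^t f(s) dB_s ) = E[ (int_0^t f(s) dB_s)^2 ] = int_0^t f(s)^2 ds.
Here f(s) = -2*cos(s/4)/3, so f(s)^2 = 4*cos(s/4)^2/9. Integrate:
  int_0^t (4*cos(s/4)^2/9) ds = 2*t/9 + 4*sin(t/2)/9.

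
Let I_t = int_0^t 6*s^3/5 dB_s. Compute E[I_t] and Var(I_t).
E[I_t] = 0; Var(I_t) = 36*t^7/175

The Itô integral of a deterministic integrand f(s) has mean 0 because each increment f(s) * (B_{s+ds} - B_s) has mean 0. By the Itô isometry:
  Var( int_0^t f(s) dB_s ) = E[ (int_0^t f(s) dB_s)^2 ] = int_0^t f(s)^2 ds.
Here f(s) = 6*s^3/5, so f(s)^2 = 36*s^6/25. Integrate:
  int_0^t (36*s^6/25) ds = 36*t^7/175.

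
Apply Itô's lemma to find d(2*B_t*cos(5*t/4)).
d(2*B_t*cos(5*t/4)) = (-5*B_t*sin(5*t/4)/2) dt + (2*cos(5*t/4)) dB_t

Itô's formula for f(t, x): d f(t, B_t) = (f_t + (1/2) f_xx) dt + f_x dB_t. Compute partials of f(t, x) = 2*x*cos(5*t/4):
  f_t(t,x)  = -5*x*sin(5*t/4)/2
  f_x(t,x)  = 2*cos(5*t/4)
  f_xx(t,x) = 0
Assemble drift = f_t + (1/2) f_xx = -5*x*sin(5*t/4)/2 and diffusion = f_x = 2*cos(5*t/4). Substituting x = B_t:
  d(2*B_t*cos(5*t/4)) = (-5*B_t*sin(5*t/4)/2) dt + (2*cos(5*t/4)) dB_t.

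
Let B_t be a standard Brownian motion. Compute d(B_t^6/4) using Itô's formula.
d(B_t^6/4) = (15*B_t^4/4) dt + (3*B_t^5/2) dB_t

Itô's formula for f(B_t) gives d f(B_t) = f'(B_t) dB_t + (1/2) f''(B_t) dt. Compute derivatives of f(x) = x^6/4:
  f'(x)  = 3*x^5/2
  f''(x) = 15*x^4/2
Substitute x = B_t and multiply the f'' term by 1/2:
  drift     = (1/2) * (15*x^4/2) evaluated at B_t = 15*B_t^4/4
  diffusion = (3*x^5/2) evaluated at B_t = 3*B_t^5/2
Therefore d(B_t^6/4) = (15*B_t^4/4) dt + (3*B_t^5/2) dB_t.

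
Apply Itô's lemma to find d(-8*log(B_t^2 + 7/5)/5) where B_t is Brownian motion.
d(-8*log(B_t^2 + 7/5)/5) = (8*(5*B_t^2 - 7)/(5*B_t^2 + 7)^2) dt + (-16*B_t/(5*B_t^2 + 7)) dB_t

Itô's formula for f(B_t) gives d f(B_t) = f'(B_t) dB_t + (1/2) f''(B_t) dt. Compute derivatives of f(x) = -8*log(x^2 + 7/5)/5:
  f'(x)  = -16*x/(5*x^2 + 7)
  f''(x) = 16*(5*x^2 - 7)/(5*x^2 + 7)^2
Substitute x = B_t and multiply the f'' term by 1/2:
  drift     = (1/2) * (16*(5*x^2 - 7)/(5*x^2 + 7)^2) evaluated at B_t = 8*(5*B_t^2 - 7)/(5*B_t^2 + 7)^2
  diffusion = (-16*x/(5*x^2 + 7)) evaluated at B_t = -16*B_t/(5*B_t^2 + 7)
Therefore d(-8*log(B_t^2 + 7/5)/5) = (8*(5*B_t^2 - 7)/(5*B_t^2 + 7)^2) dt + (-16*B_t/(5*B_t^2 + 7)) dB_t.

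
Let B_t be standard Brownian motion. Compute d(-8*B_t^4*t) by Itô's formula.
d(-8*B_t^4*t) = (8*B_t^2*(-B_t^2 - 6*t)) dt + (-32*B_t^3*t) dB_t

Itô's formula for f(t, x): d f(t, B_t) = (f_t + (1/2) f_xx) dt + f_x dB_t. Compute partials of f(t, x) = -8*t*x^4:
  f_t(t,x)  = -8*x^4
  f_x(t,x)  = -32*t*x^3
  f_xx(t,x) = -96*t*x^2
Assemble drift = f_t + (1/2) f_xx = 8*x^2*(-6*t - x^2) and diffusion = f_x = -32*t*x^3. Substituting x = B_t:
  d(-8*B_t^4*t) = (8*B_t^2*(-B_t^2 - 6*t)) dt + (-32*B_t^3*t) dB_t.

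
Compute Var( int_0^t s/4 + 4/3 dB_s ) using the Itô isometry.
Var = t*(3*t^2 + 48*t + 256)/144

The Itô integral of a deterministic integrand f(s) has mean 0 because each increment f(s) * (B_{s+ds} - B_s) has mean 0. By the Itô isometry:
  Var( int_0^t f(s) dB_s ) = E[ (int_0^t f(s) dB_s)^2 ] = int_0^t f(s)^2 ds.
Here f(s) = s/4 + 4/3, so f(s)^2 = (3*s + 16)^2/144. Integrate:
  int_0^t ((3*s + 16)^2/144) ds = t*(3*t^2 + 48*t + 256)/144.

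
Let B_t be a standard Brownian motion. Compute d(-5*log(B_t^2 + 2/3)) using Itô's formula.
d(-5*log(B_t^2 + 2/3)) = (15*(3*B_t^2 - 2)/(3*B_t^2 + 2)^2) dt + (-30*B_t/(3*B_t^2 + 2)) dB_t

Itô's formula for f(B_t) gives d f(B_t) = f'(B_t) dB_t + (1/2) f''(B_t) dt. Compute derivatives of f(x) = -5*log(x^2 + 2/3):
  f'(x)  = -30*x/(3*x^2 + 2)
  f''(x) = 30*(3*x^2 - 2)/(3*x^2 + 2)^2
Substitute x = B_t and multiply the f'' term by 1/2:
  drift     = (1/2) * (30*(3*x^2 - 2)/(3*x^2 + 2)^2) evaluated at B_t = 15*(3*B_t^2 - 2)/(3*B_t^2 + 2)^2
  diffusion = (-30*x/(3*x^2 + 2)) evaluated at B_t = -30*B_t/(3*B_t^2 + 2)
Therefore d(-5*log(B_t^2 + 2/3)) = (15*(3*B_t^2 - 2)/(3*B_t^2 + 2)^2) dt + (-30*B_t/(3*B_t^2 + 2)) dB_t.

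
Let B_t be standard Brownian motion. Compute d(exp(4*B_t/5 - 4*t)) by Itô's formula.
d(exp(4*B_t/5 - 4*t)) = (-92*exp(4*B_t/5 - 4*t)/25) dt + (4*exp(4*B_t/5 - 4*t)/5) dB_t

Itô's formula for f(t, x): d f(t, B_t) = (f_t + (1/2) f_xx) dt + f_x dB_t. Compute partials of f(t, x) = exp(-4*t + 4*x/5):
  f_t(t,x)  = -4*exp(-4*t + 4*x/5)
  f_x(t,x)  = 4*exp(-4*t + 4*x/5)/5
  f_xx(t,x) = 16*exp(-4*t + 4*x/5)/25
Assemble drift = f_t + (1/2) f_xx = -92*exp(-4*t + 4*x/5)/25 and diffusion = f_x = 4*exp(-4*t + 4*x/5)/5. Substituting x = B_t:
  d(exp(4*B_t/5 - 4*t)) = (-92*exp(4*B_t/5 - 4*t)/25) dt + (4*exp(4*B_t/5 - 4*t)/5) dB_t.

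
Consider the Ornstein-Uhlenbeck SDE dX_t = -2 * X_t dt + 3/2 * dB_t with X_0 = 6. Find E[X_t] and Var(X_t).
E[X_t] = 6*exp(-2*t); Var(X_t) = 9/16 - 9*exp(-4*t)/16

The OU SDE dX = -theta X dt + sigma dB admits the integrating factor exp(theta t): d(exp(theta t) X_t) = sigma exp(theta t) dB_t. Integrating from 0 to t:
  X_t = x_0 * exp(-theta t) + sigma * int_0^t exp(-theta (t-s)) dB_s.
The Itô integral has mean 0 and (by the Itô isometry) variance sigma^2 * int_0^t exp(-2 theta (t - s)) ds = sigma^2 * (1 - exp(-2 theta t)) / (2 theta).
With theta = 2, sigma = 3/2, x_0 = 6:
  E[X_t] = 6 * exp(-2 t) = 6*exp(-2*t)
  Var(X_t) = (3/2)^2 * (1 - exp(-2*2 t)) / (2 * 2) = 9/16 - 9*exp(-4*t)/16.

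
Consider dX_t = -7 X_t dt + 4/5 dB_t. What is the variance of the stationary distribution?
lim Var(X_t) = 8/175

The OU SDE dX = -theta X dt + sigma dB admits the integrating factor exp(theta t): d(exp(theta t) X_t) = sigma exp(theta t) dB_t. Integrating from 0 to t gives X_t = x_0 * exp(-theta t) + sigma * int_0^t exp(-theta (t-s)) dB_s for any initial x_0. The Itô integral has variance (by the Itô isometry) sigma^2 * int_0^t exp(-2 theta (t - s)) ds = sigma^2 * (1 - exp(-2 theta t)) / (2 theta), independent of x_0.
With theta = 7, sigma = 4/5:
  Var(X_t) = (4/5)^2 * (1 - exp(-2*7 t)) / (2 * 7) = 8/175 - 8*exp(-14*t)/175.
As t -> infinity, exp(-2*7 t) -> 0, so the stationary variance is sigma^2 / (2 theta) = 8/175.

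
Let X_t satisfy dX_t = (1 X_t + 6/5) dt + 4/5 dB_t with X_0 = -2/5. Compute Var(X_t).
Var(X_t) = 8*exp(2*t)/25 - 8/25

The variance V(t) = Var(X_t) satisfies V'(t) = 2 a V(t) + c^2 with V(0) = 0 (drift coefficient is linear in X, diffusion is constant). With a = 1, c = 4/5, the solution is
  V(t) = (c^2 / (2 a)) * (exp(2 a t) - 1)
       = ((4/5)^2 / (2*1)) * (exp(2 t) - 1)
       = 8*exp(2*t)/25 - 8/25.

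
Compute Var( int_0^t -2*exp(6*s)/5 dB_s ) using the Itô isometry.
Var = exp(12*t)/75 - 1/75

The Itô integral of a deterministic integrand f(s) has mean 0 because each increment f(s) * (B_{s+ds} - B_s) has mean 0. By the Itô isometry:
  Var( int_0^t f(s) dB_s ) = E[ (int_0^t f(s) dB_s)^2 ] = int_0^t f(s)^2 ds.
Here f(s) = -2*exp(6*s)/5, so f(s)^2 = 4*exp(12*s)/25. Integrate:
  int_0^t (4*exp(12*s)/25) ds = exp(12*t)/75 - 1/75.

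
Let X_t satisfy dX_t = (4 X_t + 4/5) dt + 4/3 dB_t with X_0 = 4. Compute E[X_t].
E[X_t] = 21*exp(4*t)/5 - 1/5

Taking expectations and using E[dB_t] = 0, the mean m(t) = E[X_t] satisfies the ODE m'(t) = a m(t) + b with m(0) = x_0. With a = 4, b = 4/5, x_0 = 4, the solution is
  m(t) = x_0 * exp(a t) + (b/a) * (exp(a t) - 1)
       = 4 * exp(4 t) + ((4/5)/4) * (exp(4 t) - 1)
       = 21*exp(4*t)/5 - 1/5.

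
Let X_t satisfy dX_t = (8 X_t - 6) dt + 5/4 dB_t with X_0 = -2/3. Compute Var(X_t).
Var(X_t) = 25*exp(16*t)/256 - 25/256

The variance V(t) = Var(X_t) satisfies V'(t) = 2 a V(t) + c^2 with V(0) = 0 (drift coefficient is linear in X, diffusion is constant). With a = 8, c = 5/4, the solution is
  V(t) = (c^2 / (2 a)) * (exp(2 a t) - 1)
       = ((5/4)^2 / (2*8)) * (exp(16 t) - 1)
       = 25*exp(16*t)/256 - 25/256.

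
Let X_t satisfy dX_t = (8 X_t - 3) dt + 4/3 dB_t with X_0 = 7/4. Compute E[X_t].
E[X_t] = 11*exp(8*t)/8 + 3/8

Taking expectations and using E[dB_t] = 0, the mean m(t) = E[X_t] satisfies the ODE m'(t) = a m(t) + b with m(0) = x_0. With a = 8, b = -3, x_0 = 7/4, the solution is
  m(t) = x_0 * exp(a t) + (b/a) * (exp(a t) - 1)
       = (7/4) * exp(8 t) + ((-3)/8) * (exp(8 t) - 1)
       = 11*exp(8*t)/8 + 3/8.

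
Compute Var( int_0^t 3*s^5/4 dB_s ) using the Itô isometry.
Var = 9*t^11/176

The Itô integral of a deterministic integrand f(s) has mean 0 because each increment f(s) * (B_{s+ds} - B_s) has mean 0. By the Itô isometry:
  Var( int_0^t f(s) dB_s ) = E[ (int_0^t f(s) dB_s)^2 ] = int_0^t f(s)^2 ds.
Here f(s) = 3*s^5/4, so f(s)^2 = 9*s^10/16. Integrate:
  int_0^t (9*s^10/16) ds = 9*t^11/176.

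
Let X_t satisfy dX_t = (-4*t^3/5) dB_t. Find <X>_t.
<X>_t = 16*t^7/175

For an Itô process dX_t = a(t) dt + b(t) dB_t, the quadratic variation is <X>_t = int_0^t b(s)^2 ds (the drift term does not contribute). Here b(s) = -4*s^3/5, so
  b(s)^2 = 16*s^6/25.
Integrating from 0 to t:
  <X>_t = int_0^t (16*s^6/25) ds = 16*t^7/175.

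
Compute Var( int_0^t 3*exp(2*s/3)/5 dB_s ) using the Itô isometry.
Var = 27*exp(4*t/3)/100 - 27/100

The Itô integral of a deterministic integrand f(s) has mean 0 because each increment f(s) * (B_{s+ds} - B_s) has mean 0. By the Itô isometry:
  Var( int_0^t f(s) dB_s ) = E[ (int_0^t f(s) dB_s)^2 ] = int_0^t f(s)^2 ds.
Here f(s) = 3*exp(2*s/3)/5, so f(s)^2 = 9*exp(4*s/3)/25. Integrate:
  int_0^t (9*exp(4*s/3)/25) ds = 27*exp(4*t/3)/100 - 27/100.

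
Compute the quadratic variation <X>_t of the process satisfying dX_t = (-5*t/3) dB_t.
<X>_t = 25*t^3/27

For an Itô process dX_t = a(t) dt + b(t) dB_t, the quadratic variation is <X>_t = int_0^t b(s)^2 ds (the drift term does not contribute). Here b(s) = -5*s/3, so
  b(s)^2 = 25*s^2/9.
Integrating from 0 to t:
  <X>_t = int_0^t (25*s^2/9) ds = 25*t^3/27.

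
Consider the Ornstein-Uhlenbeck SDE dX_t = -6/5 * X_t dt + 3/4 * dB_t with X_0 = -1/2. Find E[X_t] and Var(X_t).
E[X_t] = -exp(-6*t/5)/2; Var(X_t) = 15/64 - 15*exp(-12*t/5)/64

The OU SDE dX = -theta X dt + sigma dB admits the integrating factor exp(theta t): d(exp(theta t) X_t) = sigma exp(theta t) dB_t. Integrating from 0 to t:
  X_t = x_0 * exp(-theta t) + sigma * int_0^t exp(-theta (t-s)) dB_s.
The Itô integral has mean 0 and (by the Itô isometry) variance sigma^2 * int_0^t exp(-2 theta (t - s)) ds = sigma^2 * (1 - exp(-2 theta t)) / (2 theta).
With theta = 6/5, sigma = 3/4, x_0 = -1/2:
  E[X_t] = -1/2 * exp(-6/5 t) = -exp(-6*t/5)/2
  Var(X_t) = (3/4)^2 * (1 - exp(-2*6/5 t)) / (2 * 6/5) = 15/64 - 15*exp(-12*t/5)/64.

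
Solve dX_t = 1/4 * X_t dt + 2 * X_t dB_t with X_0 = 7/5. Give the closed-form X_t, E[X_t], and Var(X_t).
X_t = 7/5 * exp((-7/4) t + (2) B_t); E[X_t] = 7*exp(t/4)/5; Var(X_t) = 49*(exp(4*t) - 1)*exp(t/2)/25

For GBM dX = mu X dt + sigma X dB with X_0 = x_0, apply Itô to Y = log X: dY = (mu - sigma^2/2) dt + sigma dB, so Y_t = log(x_0) + (mu - sigma^2/2) t + sigma B_t and hence X_t = x_0 * exp((mu - sigma^2/2) t + sigma B_t).
With mu = 1/4, sigma = 2, x_0 = 7/5, this gives:
  X_t = 7/5 * exp((-7/4) * t + (2) * B_t).
Since sigma*B_t ~ Normal(0, sigma^2 t), E[exp(sigma*B_t)] = exp(sigma^2 t / 2); so E[X_t] = x_0 * exp((mu - sigma^2/2) t) * exp(sigma^2 t / 2) = x_0 * exp(mu t) = 7*exp(t/4)/5.
Var(X_t) = E[X_t^2] - (E[X_t])^2 = x_0^2 * exp(2 mu t) * (exp(sigma^2 t) - 1) = 49*(exp(4*t) - 1)*exp(t/2)/25.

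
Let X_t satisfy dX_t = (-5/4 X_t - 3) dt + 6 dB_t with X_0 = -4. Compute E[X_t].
E[X_t] = -12/5 - 8*exp(-5*t/4)/5

Taking expectations and using E[dB_t] = 0, the mean m(t) = E[X_t] satisfies the ODE m'(t) = a m(t) + b with m(0) = x_0. With a = -5/4, b = -3, x_0 = -4, the solution is
  m(t) = x_0 * exp(a t) + (b/a) * (exp(a t) - 1)
       = (-4) * exp((-5/4) t) + ((-3)/(-5/4)) * (exp((-5/4) t) - 1)
       = -12/5 - 8*exp(-5*t/4)/5.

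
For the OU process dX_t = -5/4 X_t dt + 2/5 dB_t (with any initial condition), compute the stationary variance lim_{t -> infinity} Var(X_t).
lim Var(X_t) = 8/125

The OU SDE dX = -theta X dt + sigma dB admits the integrating factor exp(theta t): d(exp(theta t) X_t) = sigma exp(theta t) dB_t. Integrating from 0 to t gives X_t = x_0 * exp(-theta t) + sigma * int_0^t exp(-theta (t-s)) dB_s for any initial x_0. The Itô integral has variance (by the Itô isometry) sigma^2 * int_0^t exp(-2 theta (t - s)) ds = sigma^2 * (1 - exp(-2 theta t)) / (2 theta), independent of x_0.
With theta = 5/4, sigma = 2/5:
  Var(X_t) = (2/5)^2 * (1 - exp(-2*5/4 t)) / (2 * 5/4) = 8/125 - 8*exp(-5*t/2)/125.
As t -> infinity, exp(-2*5/4 t) -> 0, so the stationary variance is sigma^2 / (2 theta) = 8/125.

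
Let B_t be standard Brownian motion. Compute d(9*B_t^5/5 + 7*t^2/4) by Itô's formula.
d(9*B_t^5/5 + 7*t^2/4) = (18*B_t^3 + 7*t/2) dt + (9*B_t^4) dB_t

Itô's formula for f(t, x): d f(t, B_t) = (f_t + (1/2) f_xx) dt + f_x dB_t. Compute partials of f(t, x) = 7*t^2/4 + 9*x^5/5:
  f_t(t,x)  = 7*t/2
  f_x(t,x)  = 9*x^4
  f_xx(t,x) = 36*x^3
Assemble drift = f_t + (1/2) f_xx = 7*t/2 + 18*x^3 and diffusion = f_x = 9*x^4. Substituting x = B_t:
  d(9*B_t^5/5 + 7*t^2/4) = (18*B_t^3 + 7*t/2) dt + (9*B_t^4) dB_t.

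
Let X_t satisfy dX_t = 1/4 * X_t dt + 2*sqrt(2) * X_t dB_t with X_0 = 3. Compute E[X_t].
E[X_t] = 3*exp(t/4)

For GBM dX = mu X dt + sigma X dB with X_0 = x_0, apply Itô to Y = log X: dY = (mu - sigma^2/2) dt + sigma dB, so Y_t = log(x_0) + (mu - sigma^2/2) t + sigma B_t and hence X_t = x_0 * exp((mu - sigma^2/2) t + sigma B_t).
With mu = 1/4, sigma = 2*sqrt(2), x_0 = 3, this gives:
  X_t = 3 * exp((-15/4) * t + (2*sqrt(2)) * B_t).
Since sigma*B_t ~ Normal(0, sigma^2 t), E[exp(sigma*B_t)] = exp(sigma^2 t / 2); so E[X_t] = x_0 * exp((mu - sigma^2/2) t) * exp(sigma^2 t / 2) = x_0 * exp(mu t) = 3*exp(t/4).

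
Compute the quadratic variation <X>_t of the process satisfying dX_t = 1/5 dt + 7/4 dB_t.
<X>_t = 49*t/16

For an Itô process dX_t = a(t) dt + b(t) dB_t, the quadratic variation is <X>_t = int_0^t b(s)^2 ds (the drift term does not contribute). Here b(s) = 7/4, so
  b(s)^2 = 49/16.
Integrating from 0 to t:
  <X>_t = int_0^t (49/16) ds = 49*t/16.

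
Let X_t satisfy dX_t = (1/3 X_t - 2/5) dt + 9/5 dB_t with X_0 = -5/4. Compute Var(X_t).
Var(X_t) = 243*exp(2*t/3)/50 - 243/50

The variance V(t) = Var(X_t) satisfies V'(t) = 2 a V(t) + c^2 with V(0) = 0 (drift coefficient is linear in X, diffusion is constant). With a = 1/3, c = 9/5, the solution is
  V(t) = (c^2 / (2 a)) * (exp(2 a t) - 1)
       = ((9/5)^2 / (2*(1/3))) * (exp((2/3) t) - 1)
       = 243*exp(2*t/3)/50 - 243/50.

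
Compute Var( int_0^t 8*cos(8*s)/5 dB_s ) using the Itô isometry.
Var = 32*t/25 + 4*sin(8*t)*cos(8*t)/25

The Itô integral of a deterministic integrand f(s) has mean 0 because each increment f(s) * (B_{s+ds} - B_s) has mean 0. By the Itô isometry:
  Var( int_0^t f(s) dB_s ) = E[ (int_0^t f(s) dB_s)^2 ] = int_0^t f(s)^2 ds.
Here f(s) = 8*cos(8*s)/5, so f(s)^2 = 64*cos(8*s)^2/25. Integrate:
  int_0^t (64*cos(8*s)^2/25) ds = 32*t/25 + 4*sin(8*t)*cos(8*t)/25.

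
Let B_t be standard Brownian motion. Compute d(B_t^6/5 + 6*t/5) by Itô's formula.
d(B_t^6/5 + 6*t/5) = (3*B_t^4 + 6/5) dt + (6*B_t^5/5) dB_t

Itô's formula for f(t, x): d f(t, B_t) = (f_t + (1/2) f_xx) dt + f_x dB_t. Compute partials of f(t, x) = 6*t/5 + x^6/5:
  f_t(t,x)  = 6/5
  f_x(t,x)  = 6*x^5/5
  f_xx(t,x) = 6*x^4
Assemble drift = f_t + (1/2) f_xx = 3*x^4 + 6/5 and diffusion = f_x = 6*x^5/5. Substituting x = B_t:
  d(B_t^6/5 + 6*t/5) = (3*B_t^4 + 6/5) dt + (6*B_t^5/5) dB_t.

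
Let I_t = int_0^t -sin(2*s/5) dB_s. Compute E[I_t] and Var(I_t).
E[I_t] = 0; Var(I_t) = t/2 - 5*sin(4*t/5)/8

The Itô integral of a deterministic integrand f(s) has mean 0 because each increment f(s) * (B_{s+ds} - B_s) has mean 0. By the Itô isometry:
  Var( int_0^t f(s) dB_s ) = E[ (int_0^t f(s) dB_s)^2 ] = int_0^t f(s)^2 ds.
Here f(s) = -sin(2*s/5), so f(s)^2 = sin(2*s/5)^2. Integrate:
  int_0^t (sin(2*s/5)^2) ds = t/2 - 5*sin(4*t/5)/8.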